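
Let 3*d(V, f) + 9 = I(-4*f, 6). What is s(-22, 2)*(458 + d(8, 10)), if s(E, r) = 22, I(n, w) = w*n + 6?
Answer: 8294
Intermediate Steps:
I(n, w) = 6 + n*w (I(n, w) = n*w + 6 = 6 + n*w)
d(V, f) = -1 - 8*f (d(V, f) = -3 + (6 - 4*f*6)/3 = -3 + (6 - 24*f)/3 = -3 + (2 - 8*f) = -1 - 8*f)
s(-22, 2)*(458 + d(8, 10)) = 22*(458 + (-1 - 8*10)) = 22*(458 + (-1 - 80)) = 22*(458 - 81) = 22*377 = 8294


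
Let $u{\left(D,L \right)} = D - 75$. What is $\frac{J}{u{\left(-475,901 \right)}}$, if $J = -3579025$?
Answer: $\frac{143161}{22} \approx 6507.3$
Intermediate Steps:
$u{\left(D,L \right)} = -75 + D$ ($u{\left(D,L \right)} = D - 75 = -75 + D$)
$\frac{J}{u{\left(-475,901 \right)}} = - \frac{3579025}{-75 - 475} = - \frac{3579025}{-550} = \left(-3579025\right) \left(- \frac{1}{550}\right) = \frac{143161}{22}$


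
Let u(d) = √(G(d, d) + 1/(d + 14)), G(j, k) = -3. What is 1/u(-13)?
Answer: -I*√2/2 ≈ -0.70711*I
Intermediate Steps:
u(d) = √(-3 + 1/(14 + d)) (u(d) = √(-3 + 1/(d + 14)) = √(-3 + 1/(14 + d)))
1/u(-13) = 1/(√((-41 - 3*(-13))/(14 - 13))) = 1/(√((-41 + 39)/1)) = 1/(√(1*(-2))) = 1/(√(-2)) = 1/(I*√2) = -I*√2/2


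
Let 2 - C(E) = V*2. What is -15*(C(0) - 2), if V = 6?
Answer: 180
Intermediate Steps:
C(E) = -10 (C(E) = 2 - 6*2 = 2 - 1*12 = 2 - 12 = -10)
-15*(C(0) - 2) = -15*(-10 - 2) = -15*(-12) = 180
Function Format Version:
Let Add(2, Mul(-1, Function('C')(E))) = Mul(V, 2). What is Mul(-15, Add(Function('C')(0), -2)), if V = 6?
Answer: 180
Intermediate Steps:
Function('C')(E) = -10 (Function('C')(E) = Add(2, Mul(-1, Mul(6, 2))) = Add(2, Mul(-1, 12)) = Add(2, -12) = -10)
Mul(-15, Add(Function('C')(0), -2)) = Mul(-15, Add(-10, -2)) = Mul(-15, -12) = 180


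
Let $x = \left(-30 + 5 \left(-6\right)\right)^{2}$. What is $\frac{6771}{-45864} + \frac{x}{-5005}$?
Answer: $- \frac{145787}{168168} \approx -0.86691$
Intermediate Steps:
$x = 3600$ ($x = \left(-30 - 30\right)^{2} = \left(-60\right)^{2} = 3600$)
$\frac{6771}{-45864} + \frac{x}{-5005} = \frac{6771}{-45864} + \frac{3600}{-5005} = 6771 \left(- \frac{1}{45864}\right) + 3600 \left(- \frac{1}{5005}\right) = - \frac{2257}{15288} - \frac{720}{1001} = - \frac{145787}{168168}$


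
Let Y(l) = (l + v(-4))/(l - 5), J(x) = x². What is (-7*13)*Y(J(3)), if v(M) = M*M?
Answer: -2275/4 ≈ -568.75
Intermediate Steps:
v(M) = M²
Y(l) = (16 + l)/(-5 + l) (Y(l) = (l + (-4)²)/(l - 5) = (l + 16)/(-5 + l) = (16 + l)/(-5 + l))
(-7*13)*Y(J(3)) = (-7*13)*((16 + 3²)/(-5 + 3²)) = -91*(16 + 9)/(-5 + 9) = -91*25/4 = -2275/4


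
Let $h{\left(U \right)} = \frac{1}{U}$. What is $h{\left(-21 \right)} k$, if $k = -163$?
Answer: $\frac{163}{21} \approx 7.7619$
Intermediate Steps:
$h{\left(-21 \right)} k = \frac{1}{-21} \left(-163\right) = \left(- \frac{1}{21}\right) \left(-163\right) = \frac{163}{21}$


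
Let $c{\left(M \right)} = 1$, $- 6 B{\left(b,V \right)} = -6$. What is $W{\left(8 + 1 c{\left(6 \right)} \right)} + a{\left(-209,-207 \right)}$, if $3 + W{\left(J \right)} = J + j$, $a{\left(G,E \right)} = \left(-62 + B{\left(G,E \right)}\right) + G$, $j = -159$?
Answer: $-423$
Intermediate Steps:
$B{\left(b,V \right)} = 1$ ($B{\left(b,V \right)} = \left(- \frac{1}{6}\right) \left(-6\right) = 1$)
$a{\left(G,E \right)} = -61 + G$ ($a{\left(G,E \right)} = \left(-62 + 1\right) + G = -61 + G$)
$W{\left(J \right)} = -162 + J$ ($W{\left(J \right)} = -3 + \left(J - 159\right) = -3 + \left(-159 + J\right) = -162 + J$)
$W{\left(8 + 1 c{\left(6 \right)} \right)} + a{\left(-209,-207 \right)} = \left(-162 + \left(8 + 1 \cdot 1\right)\right) - 270 = \left(-162 + \left(8 + 1\right)\right) - 270 = \left(-162 + 9\right) - 270 = -153 - 270 = -423$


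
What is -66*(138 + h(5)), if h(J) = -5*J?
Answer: -7458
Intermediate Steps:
-66*(138 + h(5)) = -66*(138 - 5*5) = -66*(138 - 25) = -66*113 = -7458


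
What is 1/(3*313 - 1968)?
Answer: -1/1029 ≈ -0.00097182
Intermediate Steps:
1/(3*313 - 1968) = 1/(939 - 1968) = 1/(-1029) = -1/1029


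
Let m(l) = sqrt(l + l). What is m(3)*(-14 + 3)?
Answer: -11*sqrt(6) ≈ -26.944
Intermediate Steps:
m(l) = sqrt(2)*sqrt(l) (m(l) = sqrt(2*l) = sqrt(2)*sqrt(l))
m(3)*(-14 + 3) = (sqrt(2)*sqrt(3))*(-14 + 3) = sqrt(6)*(-11) = -11*sqrt(6)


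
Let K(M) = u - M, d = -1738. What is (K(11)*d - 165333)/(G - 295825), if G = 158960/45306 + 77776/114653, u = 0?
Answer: 379754629111935/768315994562257 ≈ 0.49427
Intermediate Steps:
G = 10874480168/2597234409 (G = 158960*(1/45306) + 77776*(1/114653) = 79480/22653 + 77776/114653 = 10874480168/2597234409 ≈ 4.1869)
K(M) = -M (K(M) = 0 - M = -M)
(K(11)*d - 165333)/(G - 295825) = (-1*11*(-1738) - 165333)/(10874480168/2597234409 - 295825) = (-11*(-1738) - 165333)/(-768315994562257/2597234409) = (19118 - 165333)*(-2597234409/768315994562257) = -146215*(-2597234409/768315994562257) = 379754629111935/768315994562257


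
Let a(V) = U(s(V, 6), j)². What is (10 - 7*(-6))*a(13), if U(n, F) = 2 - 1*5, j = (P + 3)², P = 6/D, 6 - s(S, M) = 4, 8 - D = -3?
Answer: 468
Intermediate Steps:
D = 11 (D = 8 - 1*(-3) = 8 + 3 = 11)
s(S, M) = 2 (s(S, M) = 6 - 1*4 = 6 - 4 = 2)
P = 6/11 ≈ 0.54545
j = 1521/121 (j = (6/11 + 3)² = (39/11)² = 1521/121 ≈ 12.570)
U(n, F) = -3 (U(n, F) = 2 - 5 = -3)
a(V) = 9 (a(V) = (-3)² = 9)
(10 - 7*(-6))*a(13) = (10 - 7*(-6))*9 = (10 + 42)*9 = 52*9 = 468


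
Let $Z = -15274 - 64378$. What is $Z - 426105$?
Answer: $-505757$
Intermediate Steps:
$Z = -79652$ ($Z = -15274 - 64378 = -79652$)
$Z - 426105 = -79652 - 426105 = -505757$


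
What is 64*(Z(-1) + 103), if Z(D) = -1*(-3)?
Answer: 6784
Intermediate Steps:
Z(D) = 3
64*(Z(-1) + 103) = 64*(3 + 103) = 64*106 = 6784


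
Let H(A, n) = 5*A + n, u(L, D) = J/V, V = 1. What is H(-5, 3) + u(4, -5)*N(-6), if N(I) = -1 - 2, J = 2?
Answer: -28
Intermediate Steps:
u(L, D) = 2 (u(L, D) = 2/1 = 2*1 = 2)
H(A, n) = n + 5*A
N(I) = -3
H(-5, 3) + u(4, -5)*N(-6) = (3 + 5*(-5)) + 2*(-3) = (3 - 25) - 6 = -22 - 6 = -28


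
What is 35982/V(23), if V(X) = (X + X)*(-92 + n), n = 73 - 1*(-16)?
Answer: -5997/23 ≈ -260.74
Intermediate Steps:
n = 89 (n = 73 + 16 = 89)
V(X) = -6*X (V(X) = (X + X)*(-92 + 89) = (2*X)*(-3) = -6*X)
35982/V(23) = 35982/((-6*23)) = 35982/(-138) = 35982*(-1/138) = -5997/23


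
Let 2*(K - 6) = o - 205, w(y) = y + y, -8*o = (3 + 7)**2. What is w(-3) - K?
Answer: 387/4 ≈ 96.750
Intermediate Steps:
o = -25/2 (o = -(3 + 7)**2/8 = -1/8*10**2 = -1/8*100 = -25/2 ≈ -12.500)
w(y) = 2*y
K = -411/4 (K = 6 + (-25/2 - 205)/2 = 6 + (1/2)*(-435/2) = 6 - 435/4 = -411/4 ≈ -102.75)
w(-3) - K = 2*(-3) - 1*(-411/4) = -6 + 411/4 = 387/4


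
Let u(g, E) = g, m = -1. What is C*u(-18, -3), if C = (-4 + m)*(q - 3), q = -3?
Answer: -540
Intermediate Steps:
C = 30 (C = (-4 - 1)*(-3 - 3) = -5*(-6) = 30)
C*u(-18, -3) = 30*(-18) = -540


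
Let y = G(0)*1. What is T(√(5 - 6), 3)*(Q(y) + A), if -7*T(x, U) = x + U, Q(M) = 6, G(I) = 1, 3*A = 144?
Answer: -162/7 - 54*I/7 ≈ -23.143 - 7.7143*I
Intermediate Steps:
A = 48 (A = (⅓)*144 = 48)
y = 1 (y = 1*1 = 1)
T(x, U) = -U/7 - x/7 (T(x, U) = -(x + U)/7 = -(U + x)/7 = -U/7 - x/7)
T(√(5 - 6), 3)*(Q(y) + A) = (-⅐*3 - √(5 - 6)/7)*(6 + 48) = (-3/7 - I/7)*54 = -162/7 - 54*I/7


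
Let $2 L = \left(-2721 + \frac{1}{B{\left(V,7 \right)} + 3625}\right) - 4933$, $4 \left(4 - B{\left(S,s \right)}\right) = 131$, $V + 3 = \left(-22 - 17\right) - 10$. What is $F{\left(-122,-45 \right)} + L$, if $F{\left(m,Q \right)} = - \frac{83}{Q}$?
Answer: $- \frac{165074582}{43155} \approx -3825.2$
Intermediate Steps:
$V = -52$ ($V = -3 - 49 = -52$)
$B{\left(S,s \right)} = - \frac{115}{4}$ ($B{\left(S,s \right)} = 4 - \frac{131}{4} = - \frac{115}{4}$)
$L = - \frac{55051393}{14385}$ ($L = \frac{\left(-2721 + \frac{1}{- \frac{115}{4} + 3625}\right) - 4933}{2} = \frac{\left(-2721 + \frac{1}{\frac{14385}{4}}\right) - 4933}{2} = \frac{\left(-2721 + \frac{4}{14385}\right) - 4933}{2} = \frac{- \frac{39141581}{14385} - 4933}{2} = \frac{1}{2} \left(- \frac{110102786}{14385}\right) = - \frac{55051393}{14385} \approx -3827.0$)
$F{\left(-122,-45 \right)} + L = - \frac{83}{-45} - \frac{55051393}{14385} = \left(-83\right) \left(- \frac{1}{45}\right) - \frac{55051393}{14385} = \frac{83}{45} - \frac{55051393}{14385} = - \frac{165074582}{43155}$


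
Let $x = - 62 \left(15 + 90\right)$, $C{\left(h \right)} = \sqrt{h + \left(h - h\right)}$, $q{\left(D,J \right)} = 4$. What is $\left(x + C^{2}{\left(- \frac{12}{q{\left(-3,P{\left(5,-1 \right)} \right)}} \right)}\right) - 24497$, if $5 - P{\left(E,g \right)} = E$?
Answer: $-31010$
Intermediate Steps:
$P{\left(E,g \right)} = 5 - E$
$C{\left(h \right)} = \sqrt{h}$ ($C{\left(h \right)} = \sqrt{h + 0} = \sqrt{h}$)
$x = -6510$ ($x = \left(-62\right) 105 = -6510$)
$\left(x + C^{2}{\left(- \frac{12}{q{\left(-3,P{\left(5,-1 \right)} \right)}} \right)}\right) - 24497 = \left(-6510 + \left(\sqrt{- \frac{12}{4}}\right)^{2}\right) - 24497 = \left(-6510 + \left(\sqrt{\left(-12\right) \frac{1}{4}}\right)^{2}\right) - 24497 = \left(-6510 + \left(\sqrt{-3}\right)^{2}\right) - 24497 = \left(-6510 + \left(i \sqrt{3}\right)^{2}\right) - 24497 = \left(-6510 - 3\right) - 24497 = -6513 - 24497 = -31010$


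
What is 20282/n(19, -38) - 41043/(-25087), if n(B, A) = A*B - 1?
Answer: -479140445/18137901 ≈ -26.417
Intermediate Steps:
n(B, A) = -1 + A*B
20282/n(19, -38) - 41043/(-25087) = 20282/(-1 - 38*19) - 41043/(-25087) = 20282/(-1 - 722) - 41043*(-1/25087) = 20282/(-723) + 41043/25087 = 20282*(-1/723) + 41043/25087 = -20282/723 + 41043/25087 = -479140445/18137901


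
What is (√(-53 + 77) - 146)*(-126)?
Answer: 18396 - 252*√6 ≈ 17779.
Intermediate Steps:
(√(-53 + 77) - 146)*(-126) = (√24 - 146)*(-126) = (2*√6 - 146)*(-126) = (-146 + 2*√6)*(-126) = 18396 - 252*√6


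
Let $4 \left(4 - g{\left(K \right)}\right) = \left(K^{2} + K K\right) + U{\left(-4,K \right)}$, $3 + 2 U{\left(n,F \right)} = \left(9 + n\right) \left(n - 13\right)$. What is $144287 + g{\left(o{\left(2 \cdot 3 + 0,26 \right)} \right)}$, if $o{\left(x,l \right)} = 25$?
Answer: $\frac{287979}{2} \approx 1.4399 \cdot 10^{5}$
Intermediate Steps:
$U{\left(n,F \right)} = - \frac{3}{2} + \frac{\left(-13 + n\right) \left(9 + n\right)}{2}$ ($U{\left(n,F \right)} = - \frac{3}{2} + \frac{\left(9 + n\right) \left(n - 13\right)}{2} = - \frac{3}{2} + \frac{\left(9 + n\right) \left(-13 + n\right)}{2} = - \frac{3}{2} + \frac{\left(-13 + n\right) \left(9 + n\right)}{2}$)
$g{\left(K \right)} = 15 - \frac{K^{2}}{2}$ ($g{\left(K \right)} = 4 - \frac{\left(K^{2} + K K\right) - \left(52 - 8\right)}{4} = 4 - \frac{\left(K^{2} + K^{2}\right) + \left(-60 + \frac{1}{2} \cdot 16 + 8\right)}{4} = 4 - \frac{2 K^{2} + \left(-60 + 8 + 8\right)}{4} = 4 - \frac{2 K^{2} - 44}{4} = 4 - \frac{-44 + 2 K^{2}}{4} = 4 - \left(-11 + \frac{K^{2}}{2}\right) = 15 - \frac{K^{2}}{2}$)
$144287 + g{\left(o{\left(2 \cdot 3 + 0,26 \right)} \right)} = 144287 + \left(15 - \frac{25^{2}}{2}\right) = 144287 + \left(15 - \frac{625}{2}\right) = 144287 - \frac{595}{2} = \frac{287979}{2}$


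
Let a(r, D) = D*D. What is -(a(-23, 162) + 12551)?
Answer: -38795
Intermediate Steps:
a(r, D) = D²
-(a(-23, 162) + 12551) = -(162² + 12551) = -(26244 + 12551) = -1*38795 = -38795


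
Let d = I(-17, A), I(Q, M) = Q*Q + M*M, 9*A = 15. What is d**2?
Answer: 6895876/81 ≈ 85134.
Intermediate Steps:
A = 5/3 (A = (1/9)*15 = 5/3 ≈ 1.6667)
I(Q, M) = M**2 + Q**2 (I(Q, M) = Q**2 + M**2 = M**2 + Q**2)
d = 2626/9 (d = (5/3)**2 + (-17)**2 = 25/9 + 289 = 2626/9 ≈ 291.78)
d**2 = (2626/9)**2 = 6895876/81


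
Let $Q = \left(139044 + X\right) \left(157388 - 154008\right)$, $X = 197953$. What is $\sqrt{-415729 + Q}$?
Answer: $\sqrt{1138634131} \approx 33744.0$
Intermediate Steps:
$Q = 1139049860$ ($Q = \left(139044 + 197953\right) \left(157388 - 154008\right) = 336997 \left(157388 - 154008\right) = 336997 \cdot 3380 = 1139049860$)
$\sqrt{-415729 + Q} = \sqrt{-415729 + 1139049860} = \sqrt{1138634131}$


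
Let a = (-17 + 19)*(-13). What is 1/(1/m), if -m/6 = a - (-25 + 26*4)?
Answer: 630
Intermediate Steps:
a = -26 (a = 2*(-13) = -26)
m = 630 (m = -6*(-26 - (-25 + 26*4)) = -6*(-26 - (-25 + 104)) = -6*(-26 - 1*79) = -6*(-26 - 79) = -6*(-105) = 630)
1/(1/m) = 1/(1/630) = 630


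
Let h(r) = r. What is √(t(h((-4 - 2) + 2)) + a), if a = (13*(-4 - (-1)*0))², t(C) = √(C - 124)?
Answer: 2*√(676 + 2*I*√2) ≈ 52.0 + 0.10879*I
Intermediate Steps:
t(C) = √(-124 + C)
a = 2704 (a = (13*(-4 - 1*0))² = (13*(-4 + 0))² = (13*(-4))² = (-52)² = 2704)
√(t(h((-4 - 2) + 2)) + a) = √(√(-124 + ((-4 - 2) + 2)) + 2704) = √(√(-124 + (-6 + 2)) + 2704) = √(√(-124 - 4) + 2704) = √(√(-128) + 2704) = √(8*I*√2 + 2704) = √(2704 + 8*I*√2)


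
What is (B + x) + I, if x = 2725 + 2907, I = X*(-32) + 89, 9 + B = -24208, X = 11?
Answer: -18848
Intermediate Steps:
B = -24217 (B = -9 - 24208 = -24217)
I = -263 (I = 11*(-32) + 89 = -352 + 89 = -263)
x = 5632
(B + x) + I = (-24217 + 5632) - 263 = -18585 - 263 = -18848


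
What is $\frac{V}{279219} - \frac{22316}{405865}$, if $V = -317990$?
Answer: $- \frac{135292062554}{113325219435} \approx -1.1938$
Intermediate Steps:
$\frac{V}{279219} - \frac{22316}{405865} = - \frac{317990}{279219} - \frac{22316}{405865} = - \frac{135292062554}{113325219435}$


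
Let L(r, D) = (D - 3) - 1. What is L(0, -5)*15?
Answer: -135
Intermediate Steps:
L(r, D) = -4 + D (L(r, D) = (-3 + D) - 1 = -4 + D)
L(0, -5)*15 = (-4 - 5)*15 = -9*15 = -135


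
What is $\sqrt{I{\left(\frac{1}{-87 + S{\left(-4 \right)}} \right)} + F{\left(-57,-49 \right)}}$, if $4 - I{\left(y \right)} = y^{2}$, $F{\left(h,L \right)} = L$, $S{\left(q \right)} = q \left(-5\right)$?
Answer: $\frac{i \sqrt{202006}}{67} \approx 6.7082 i$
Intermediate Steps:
$S{\left(q \right)} = - 5 q$
$I{\left(y \right)} = 4 - y^{2}$
$\sqrt{I{\left(\frac{1}{-87 + S{\left(-4 \right)}} \right)} + F{\left(-57,-49 \right)}} = \sqrt{\left(4 - \left(\frac{1}{-87 - -20}\right)^{2}\right) - 49} = \sqrt{\left(4 - \left(\frac{1}{-87 + 20}\right)^{2}\right) - 49} = \sqrt{\left(4 - \left(\frac{1}{-67}\right)^{2}\right) - 49} = \sqrt{\left(4 - \left(- \frac{1}{67}\right)^{2}\right) - 49} = \sqrt{\left(4 - \frac{1}{4489}\right) - 49} = \sqrt{\frac{17955}{4489} - 49} = \sqrt{- \frac{202006}{4489}} = \frac{i \sqrt{202006}}{67}$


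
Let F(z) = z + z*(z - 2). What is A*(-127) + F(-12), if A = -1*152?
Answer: 19460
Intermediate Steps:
A = -152
F(z) = z + z*(-2 + z)
A*(-127) + F(-12) = -152*(-127) - 12*(-1 - 12) = 19304 - 12*(-13) = 19304 + 156 = 19460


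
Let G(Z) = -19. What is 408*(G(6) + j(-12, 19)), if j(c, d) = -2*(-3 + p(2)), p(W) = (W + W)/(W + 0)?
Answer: -6936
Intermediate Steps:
p(W) = 2 (p(W) = (2*W)/W = 2)
j(c, d) = 2 (j(c, d) = -2*(-3 + 2) = -2*(-1) = 2)
408*(G(6) + j(-12, 19)) = 408*(-19 + 2) = 408*(-17) = -6936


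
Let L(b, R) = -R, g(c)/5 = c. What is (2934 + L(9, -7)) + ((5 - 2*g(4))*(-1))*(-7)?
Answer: 2696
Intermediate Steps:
g(c) = 5*c
(2934 + L(9, -7)) + ((5 - 2*g(4))*(-1))*(-7) = (2934 - 1*(-7)) + ((5 - 10*4)*(-1))*(-7) = (2934 + 7) + ((5 - 2*20)*(-1))*(-7) = 2941 + ((5 - 40)*(-1))*(-7) = 2941 - 35*(-1)*(-7) = 2941 + 35*(-7) = 2941 - 245 = 2696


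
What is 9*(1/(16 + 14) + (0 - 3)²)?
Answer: 813/10 ≈ 81.300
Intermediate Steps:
9*(1/(16 + 14) + (0 - 3)²) = 9*(1/30 + (-3)²) = 9*(1/30 + 9) = 9*(271/30) = 813/10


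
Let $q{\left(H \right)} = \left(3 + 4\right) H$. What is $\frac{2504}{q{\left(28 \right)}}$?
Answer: $\frac{626}{49} \approx 12.776$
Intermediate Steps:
$q{\left(H \right)} = 7 H$
$\frac{2504}{q{\left(28 \right)}} = \frac{2504}{7 \cdot 28} = \frac{2504}{196} = 2504 \cdot \frac{1}{196} = \frac{626}{49}$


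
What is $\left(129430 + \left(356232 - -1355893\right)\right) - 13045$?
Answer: $1828510$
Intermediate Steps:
$\left(129430 + \left(356232 - -1355893\right)\right) - 13045 = \left(129430 + \left(356232 + 1355893\right)\right) - 13045 = \left(129430 + 1712125\right) - 13045 = 1841555 - 13045 = 1828510$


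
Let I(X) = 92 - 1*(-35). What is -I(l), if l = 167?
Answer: -127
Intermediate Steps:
I(X) = 127 (I(X) = 92 + 35 = 127)
-I(l) = -1*127 = -127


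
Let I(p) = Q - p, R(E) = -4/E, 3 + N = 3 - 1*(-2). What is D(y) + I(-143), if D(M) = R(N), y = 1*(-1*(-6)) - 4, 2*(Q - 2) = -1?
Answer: 285/2 ≈ 142.50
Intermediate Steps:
Q = 3/2 (Q = 2 + (½)*(-1) = 2 - ½ = 3/2 ≈ 1.5000)
N = 2 (N = -3 + (3 - 1*(-2)) = -3 + (3 + 2) = -3 + 5 = 2)
y = 2 (y = 1*6 - 4 = 6 - 4 = 2)
I(p) = 3/2 - p
D(M) = -2 (D(M) = -4/2 = -4*½ = -2)
D(y) + I(-143) = -2 + (3/2 - 1*(-143)) = -2 + (3/2 + 143) = -2 + 289/2 = 285/2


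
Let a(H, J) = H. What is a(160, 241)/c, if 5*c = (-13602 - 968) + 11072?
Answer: -400/1749 ≈ -0.22870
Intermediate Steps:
c = -3498/5 (c = ((-13602 - 968) + 11072)/5 = (-14570 + 11072)/5 = (⅕)*(-3498) = -3498/5 ≈ -699.60)
a(160, 241)/c = 160/(-3498/5) = 160*(-5/3498) = -400/1749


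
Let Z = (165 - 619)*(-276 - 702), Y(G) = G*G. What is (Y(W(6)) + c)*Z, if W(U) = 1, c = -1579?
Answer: -700650936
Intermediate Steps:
Y(G) = G²
Z = 444012 (Z = -454*(-978) = 444012)
(Y(W(6)) + c)*Z = (1² - 1579)*444012 = (1 - 1579)*444012 = -1578*444012 = -700650936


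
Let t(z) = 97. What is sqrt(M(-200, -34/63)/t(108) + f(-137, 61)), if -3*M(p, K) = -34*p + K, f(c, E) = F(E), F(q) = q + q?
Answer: 2*sqrt(920856405)/6111 ≈ 9.9315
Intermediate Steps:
F(q) = 2*q
f(c, E) = 2*E
M(p, K) = -K/3 + 34*p/3 (M(p, K) = -(-34*p + K)/3 = -(K - 34*p)/3 = -K/3 + 34*p/3)
sqrt(M(-200, -34/63)/t(108) + f(-137, 61)) = sqrt((-(-34)/(3*63) + (34/3)*(-200))/97 + 2*61) = sqrt((-(-34)/(3*63) - 6800/3)*(1/97) + 122) = sqrt((-1/3*(-34/63) - 6800/3)*(1/97) + 122) = sqrt((34/189 - 6800/3)*(1/97) + 122) = sqrt(-428366/189*1/97 + 122) = sqrt(-428366/18333 + 122) = sqrt(1808260/18333) = 2*sqrt(920856405)/6111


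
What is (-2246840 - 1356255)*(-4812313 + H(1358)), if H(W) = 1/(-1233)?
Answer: 21379259384073350/1233 ≈ 1.7339e+13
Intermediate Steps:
H(W) = -1/1233
(-2246840 - 1356255)*(-4812313 + H(1358)) = (-2246840 - 1356255)*(-4812313 - 1/1233) = -3603095*(-5933581930/1233) = 21379259384073350/1233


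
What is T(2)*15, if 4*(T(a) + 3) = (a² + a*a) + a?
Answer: -15/2 ≈ -7.5000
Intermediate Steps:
T(a) = -3 + a²/2 + a/4 (T(a) = -3 + ((a² + a*a) + a)/4 = -3 + ((a² + a²) + a)/4 = -3 + (2*a² + a)/4 = -3 + (a + 2*a²)/4 = -3 + (a²/2 + a/4) = -3 + a²/2 + a/4)
T(2)*15 = (-3 + (½)*2² + (¼)*2)*15 = (-3 + (½)*4 + ½)*15 = (-3 + 2 + ½)*15 = -½*15 = -15/2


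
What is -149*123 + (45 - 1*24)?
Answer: -18306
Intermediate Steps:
-149*123 + (45 - 1*24) = -18327 + (45 - 24) = -18327 + 21 = -18306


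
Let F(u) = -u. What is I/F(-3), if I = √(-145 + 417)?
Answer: 4*√17/3 ≈ 5.4975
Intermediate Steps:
I = 4*√17 (I = √272 = 4*√17 ≈ 16.492)
I/F(-3) = (4*√17)/((-1*(-3))) = (4*√17)/3 = (4*√17)*(⅓) = 4*√17/3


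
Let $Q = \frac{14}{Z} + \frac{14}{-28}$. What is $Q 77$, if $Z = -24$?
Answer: $- \frac{1001}{12} \approx -83.417$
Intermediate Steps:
$Q = - \frac{13}{12}$ ($Q = \frac{14}{-24} + \frac{14}{-28} = 14 \left(- \frac{1}{24}\right) + 14 \left(- \frac{1}{28}\right) = - \frac{7}{12} - \frac{1}{2} = - \frac{13}{12} \approx -1.0833$)
$Q 77 = \left(- \frac{13}{12}\right) 77 = - \frac{1001}{12}$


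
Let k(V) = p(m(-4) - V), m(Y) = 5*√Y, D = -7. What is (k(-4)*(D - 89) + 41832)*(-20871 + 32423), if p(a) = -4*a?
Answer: 500987136 + 44359680*I ≈ 5.0099e+8 + 4.436e+7*I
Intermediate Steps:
k(V) = -40*I + 4*V (k(V) = -4*(5*√(-4) - V) = -4*(5*(2*I) - V) = -4*(10*I - V) = -4*(-V + 10*I) = -40*I + 4*V)
(k(-4)*(D - 89) + 41832)*(-20871 + 32423) = ((-40*I + 4*(-4))*(-7 - 89) + 41832)*(-20871 + 32423) = ((-40*I - 16)*(-96) + 41832)*11552 = ((-16 - 40*I)*(-96) + 41832)*11552 = ((1536 + 3840*I) + 41832)*11552 = (43368 + 3840*I)*11552 = 500987136 + 44359680*I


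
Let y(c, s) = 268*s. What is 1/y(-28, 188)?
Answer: 1/50384 ≈ 1.9848e-5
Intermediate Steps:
1/y(-28, 188) = 1/(268*188) = 1/50384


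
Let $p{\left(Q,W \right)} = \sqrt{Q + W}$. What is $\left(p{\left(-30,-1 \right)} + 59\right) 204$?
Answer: $12036 + 204 i \sqrt{31} \approx 12036.0 + 1135.8 i$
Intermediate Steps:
$\left(p{\left(-30,-1 \right)} + 59\right) 204 = \left(\sqrt{-30 - 1} + 59\right) 204 = \left(\sqrt{-31} + 59\right) 204 = \left(i \sqrt{31} + 59\right) 204 = \left(59 + i \sqrt{31}\right) 204 = 12036 + 204 i \sqrt{31}$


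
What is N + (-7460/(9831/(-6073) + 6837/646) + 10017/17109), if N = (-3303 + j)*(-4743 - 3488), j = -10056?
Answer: 1470317559244505674/13371738555 ≈ 1.0996e+8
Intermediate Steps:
N = 109957929 (N = (-3303 - 10056)*(-4743 - 3488) = -13359*(-8231) = 109957929)
N + (-7460/(9831/(-6073) + 6837/646) + 10017/17109) = 109957929 + (-7460/(9831/(-6073) + 6837/646) + 10017/17109) = 109957929 + (-7460/(9831*(-1/6073) + 6837*(1/646)) + 10017*(1/17109)) = 109957929 + (-7460/(-9831/6073 + 6837/646) + 1113/1901) = 109957929 + (-7460/35170275/3923158 + 1113/1901) = 109957929 + (-7460*3923158/35170275 + 1113/1901) = 109957929 + (-5853351736/7034055 + 1113/1901) = 109957929 - 11119392746921/13371738555 = 1470317559244505674/13371738555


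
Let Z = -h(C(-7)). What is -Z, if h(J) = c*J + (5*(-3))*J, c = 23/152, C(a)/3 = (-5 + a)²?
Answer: -121878/19 ≈ -6414.6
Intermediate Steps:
C(a) = 3*(-5 + a)²
c = 23/152 (c = 23*(1/152) = 23/152 ≈ 0.15132)
h(J) = -2257*J/152 (h(J) = 23*J/152 + (5*(-3))*J = 23*J/152 - 15*J = -2257*J/152)
Z = 121878/19 (Z = -(-2257)*3*(-5 - 7)²/152 = -(-2257)*3*(-12)²/152 = -(-2257)*3*144/152 = -(-2257)*432/152 = -1*(-121878/19) = 121878/19 ≈ 6414.6)
-Z = -1*121878/19 = -121878/19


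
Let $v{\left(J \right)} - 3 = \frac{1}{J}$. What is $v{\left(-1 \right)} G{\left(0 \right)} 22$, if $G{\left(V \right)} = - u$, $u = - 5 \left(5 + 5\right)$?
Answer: $2200$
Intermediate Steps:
$v{\left(J \right)} = 3 + \frac{1}{J}$
$u = -50$ ($u = \left(-5\right) 10 = -50$)
$G{\left(V \right)} = 50$ ($G{\left(V \right)} = \left(-1\right) \left(-50\right) = 50$)
$v{\left(-1 \right)} G{\left(0 \right)} 22 = \left(3 + \frac{1}{-1}\right) 50 \cdot 22 = \left(3 - 1\right) 50 \cdot 22 = 2 \cdot 50 \cdot 22 = 100 \cdot 22 = 2200$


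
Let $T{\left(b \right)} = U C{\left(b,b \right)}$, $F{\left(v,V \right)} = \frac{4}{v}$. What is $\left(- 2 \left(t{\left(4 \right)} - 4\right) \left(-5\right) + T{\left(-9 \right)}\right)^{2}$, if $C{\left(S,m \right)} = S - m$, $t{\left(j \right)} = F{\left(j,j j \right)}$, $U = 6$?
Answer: $900$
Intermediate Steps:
$t{\left(j \right)} = \frac{4}{j}$
$T{\left(b \right)} = 0$ ($T{\left(b \right)} = 6 \left(b - b\right) = 6 \cdot 0 = 0$)
$\left(- 2 \left(t{\left(4 \right)} - 4\right) \left(-5\right) + T{\left(-9 \right)}\right)^{2} = \left(- 2 \left(\frac{4}{4} - 4\right) \left(-5\right) + 0\right)^{2} = \left(- 2 \left(4 \cdot \frac{1}{4} - 4\right) \left(-5\right) + 0\right)^{2} = \left(- 2 \left(1 - 4\right) \left(-5\right) + 0\right)^{2} = \left(\left(-2\right) \left(-3\right) \left(-5\right) + 0\right)^{2} = \left(6 \left(-5\right) + 0\right)^{2} = \left(-30 + 0\right)^{2} = \left(-30\right)^{2} = 900$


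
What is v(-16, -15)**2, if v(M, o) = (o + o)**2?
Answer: 810000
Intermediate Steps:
v(M, o) = 4*o**2 (v(M, o) = (2*o)**2 = 4*o**2)
v(-16, -15)**2 = (4*(-15)**2)**2 = (4*225)**2 = 900**2 = 810000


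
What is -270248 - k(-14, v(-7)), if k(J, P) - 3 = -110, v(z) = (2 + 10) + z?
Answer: -270141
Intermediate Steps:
v(z) = 12 + z
k(J, P) = -107 (k(J, P) = 3 - 110 = -107)
-270248 - k(-14, v(-7)) = -270248 - 1*(-107) = -270248 + 107 = -270141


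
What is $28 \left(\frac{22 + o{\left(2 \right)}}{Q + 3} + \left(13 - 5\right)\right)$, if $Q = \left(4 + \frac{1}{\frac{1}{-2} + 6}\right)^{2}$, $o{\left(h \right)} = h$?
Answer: $\frac{636608}{2479} \approx 256.8$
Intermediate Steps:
$Q = \frac{2116}{121}$ ($Q = \left(4 + \frac{1}{- \frac{1}{2} + 6}\right)^{2} = \left(4 + \frac{1}{\frac{11}{2}}\right)^{2} = \left(4 + \frac{2}{11}\right)^{2} = \left(\frac{46}{11}\right)^{2} = \frac{2116}{121} \approx 17.488$)
$28 \left(\frac{22 + o{\left(2 \right)}}{Q + 3} + \left(13 - 5\right)\right) = 28 \left(\frac{22 + 2}{\frac{2116}{121} + 3} + \left(13 - 5\right)\right) = 28 \left(\frac{24}{\frac{2479}{121}} + \left(13 - 5\right)\right) = 28 \left(24 \cdot \frac{121}{2479} + 8\right) = 28 \left(\frac{2904}{2479} + 8\right) = 28 \cdot \frac{22736}{2479} = \frac{636608}{2479}$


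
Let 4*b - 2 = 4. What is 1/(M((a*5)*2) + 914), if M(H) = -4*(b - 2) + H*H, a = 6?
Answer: 1/4516 ≈ 0.00022143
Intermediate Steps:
b = 3/2 (b = ½ + (¼)*4 = ½ + 1 = 3/2 ≈ 1.5000)
M(H) = 2 + H² (M(H) = -4*(3/2 - 2) + H*H = -4*(-½) + H² = 2 + H²)
1/(M((a*5)*2) + 914) = 1/((2 + ((6*5)*2)²) + 914) = 1/((2 + (30*2)²) + 914) = 1/((2 + 60²) + 914) = 1/((2 + 3600) + 914) = 1/(3602 + 914) = 1/4516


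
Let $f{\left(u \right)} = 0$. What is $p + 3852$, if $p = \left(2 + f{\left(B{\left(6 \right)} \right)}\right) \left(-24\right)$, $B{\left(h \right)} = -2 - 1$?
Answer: $3804$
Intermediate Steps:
$B{\left(h \right)} = -3$
$p = -48$ ($p = \left(2 + 0\right) \left(-24\right) = 2 \left(-24\right) = -48$)
$p + 3852 = -48 + 3852 = 3804$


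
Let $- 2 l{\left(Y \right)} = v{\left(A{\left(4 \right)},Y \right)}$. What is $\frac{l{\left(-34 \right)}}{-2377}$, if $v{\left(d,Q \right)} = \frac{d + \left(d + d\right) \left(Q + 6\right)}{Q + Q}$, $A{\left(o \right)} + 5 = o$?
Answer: $- \frac{55}{323272} \approx -0.00017014$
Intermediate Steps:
$A{\left(o \right)} = -5 + o$
$v{\left(d,Q \right)} = \frac{d + 2 d \left(6 + Q\right)}{2 Q}$
$l{\left(Y \right)} = \frac{1}{2} + \frac{13}{4 Y}$ ($l{\left(Y \right)} = - \frac{\left(-5 + 4\right) + \frac{13 \left(-5 + 4\right)}{2 Y}}{2} = - \frac{-1 + \frac{13}{2} \left(-1\right) \frac{1}{Y}}{2} = - \frac{-1 - \frac{13}{2 Y}}{2} = \frac{1}{2} + \frac{13}{4 Y}$)
$\frac{l{\left(-34 \right)}}{-2377} = \frac{\frac{1}{4} \frac{1}{-34} \left(13 + 2 \left(-34\right)\right)}{-2377} = \frac{1}{4} \left(- \frac{1}{34}\right) \left(13 - 68\right) \left(- \frac{1}{2377}\right) = \frac{1}{4} \left(- \frac{1}{34}\right) \left(-55\right) \left(- \frac{1}{2377}\right) = \frac{55}{136} \left(- \frac{1}{2377}\right) = - \frac{55}{323272}$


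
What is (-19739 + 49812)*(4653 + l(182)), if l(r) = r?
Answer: 145402955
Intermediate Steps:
(-19739 + 49812)*(4653 + l(182)) = (-19739 + 49812)*(4653 + 182) = 30073*4835 = 145402955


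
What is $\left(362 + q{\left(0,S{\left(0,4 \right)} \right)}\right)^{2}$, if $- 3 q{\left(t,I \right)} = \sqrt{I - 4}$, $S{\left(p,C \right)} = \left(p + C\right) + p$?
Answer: $131044$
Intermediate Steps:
$S{\left(p,C \right)} = C + 2 p$ ($S{\left(p,C \right)} = \left(C + p\right) + p = C + 2 p$)
$q{\left(t,I \right)} = - \frac{\sqrt{-4 + I}}{3}$ ($q{\left(t,I \right)} = - \frac{\sqrt{I - 4}}{3} = - \frac{\sqrt{-4 + I}}{3}$)
$\left(362 + q{\left(0,S{\left(0,4 \right)} \right)}\right)^{2} = \left(362 - \frac{\sqrt{-4 + \left(4 + 2 \cdot 0\right)}}{3}\right)^{2} = \left(362 - \frac{\sqrt{-4 + \left(4 + 0\right)}}{3}\right)^{2} = \left(362 - \frac{\sqrt{-4 + 4}}{3}\right)^{2} = \left(362 - \frac{\sqrt{0}}{3}\right)^{2} = \left(362 - 0\right)^{2} = \left(362 + 0\right)^{2} = 362^{2} = 131044$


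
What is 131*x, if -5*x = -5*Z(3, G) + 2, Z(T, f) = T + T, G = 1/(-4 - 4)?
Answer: 3668/5 ≈ 733.60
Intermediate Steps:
G = -⅛ (G = 1/(-8) = -⅛ ≈ -0.12500)
Z(T, f) = 2*T
x = 28/5 (x = -(-10*3 + 2)/5 = -(-5*6 + 2)/5 = -(-30 + 2)/5 = -⅕*(-28) = 28/5 ≈ 5.6000)
131*x = 131*(28/5) = 3668/5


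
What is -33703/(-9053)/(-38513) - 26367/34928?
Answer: -9194247647747/12177933225392 ≈ -0.75499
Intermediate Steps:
-33703/(-9053)/(-38513) - 26367/34928 = -33703*(-1/9053)*(-1/38513) - 26367*1/34928 = (33703/9053)*(-1/38513) - 26367/34928 = -33703/348658189 - 26367/34928 = -9194247647747/12177933225392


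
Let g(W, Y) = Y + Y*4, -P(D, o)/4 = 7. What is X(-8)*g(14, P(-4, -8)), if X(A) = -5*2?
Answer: 1400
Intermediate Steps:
P(D, o) = -28 (P(D, o) = -4*7 = -28)
g(W, Y) = 5*Y (g(W, Y) = Y + 4*Y = 5*Y)
X(A) = -10
X(-8)*g(14, P(-4, -8)) = -50*(-28) = -10*(-140) = 1400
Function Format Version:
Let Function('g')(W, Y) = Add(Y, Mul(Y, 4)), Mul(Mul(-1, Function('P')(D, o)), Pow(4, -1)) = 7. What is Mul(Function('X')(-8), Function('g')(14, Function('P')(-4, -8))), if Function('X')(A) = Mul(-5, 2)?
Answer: 1400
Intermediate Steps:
Function('P')(D, o) = -28 (Function('P')(D, o) = Mul(-4, 7) = -28)
Function('g')(W, Y) = Mul(5, Y) (Function('g')(W, Y) = Add(Y, Mul(4, Y)) = Mul(5, Y))
Function('X')(A) = -10
Mul(Function('X')(-8), Function('g')(14, Function('P')(-4, -8))) = Mul(-10, Mul(5, -28)) = Mul(-10, -140) = 1400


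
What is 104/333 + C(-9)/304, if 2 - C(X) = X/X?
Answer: 31949/101232 ≈ 0.31560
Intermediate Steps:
C(X) = 1 (C(X) = 2 - X/X = 2 - 1*1 = 2 - 1 = 1)
104/333 + C(-9)/304 = 104/333 + 1/304 = 31949/101232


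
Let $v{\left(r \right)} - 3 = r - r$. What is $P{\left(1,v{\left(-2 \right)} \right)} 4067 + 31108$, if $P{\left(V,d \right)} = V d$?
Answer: $43309$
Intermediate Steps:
$v{\left(r \right)} = 3$ ($v{\left(r \right)} = 3 + \left(r - r\right) = 3 + 0 = 3$)
$P{\left(1,v{\left(-2 \right)} \right)} 4067 + 31108 = 1 \cdot 3 \cdot 4067 + 31108 = 3 \cdot 4067 + 31108 = 12201 + 31108 = 43309$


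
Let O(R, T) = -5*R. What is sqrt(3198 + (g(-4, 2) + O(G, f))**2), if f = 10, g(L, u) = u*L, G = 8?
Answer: sqrt(5502) ≈ 74.175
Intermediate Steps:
g(L, u) = L*u
sqrt(3198 + (g(-4, 2) + O(G, f))**2) = sqrt(3198 + (-4*2 - 5*8)**2) = sqrt(3198 + (-8 - 40)**2) = sqrt(3198 + (-48)**2) = sqrt(3198 + 2304) = sqrt(5502)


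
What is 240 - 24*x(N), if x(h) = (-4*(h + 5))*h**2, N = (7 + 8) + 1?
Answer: 516336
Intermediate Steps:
N = 16 (N = 15 + 1 = 16)
x(h) = h**2*(-20 - 4*h) (x(h) = (-4*(5 + h))*h**2 = (-20 - 4*h)*h**2 = h**2*(-20 - 4*h))
240 - 24*x(N) = 240 - 96*16**2*(-5 - 1*16) = 240 - 96*256*(-5 - 16) = 240 - 96*256*(-21) = 240 - 24*(-21504) = 240 + 516096 = 516336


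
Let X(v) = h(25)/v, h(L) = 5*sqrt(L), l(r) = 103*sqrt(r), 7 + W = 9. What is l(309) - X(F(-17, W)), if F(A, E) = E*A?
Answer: 25/34 + 103*sqrt(309) ≈ 1811.3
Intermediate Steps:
W = 2 (W = -7 + 9 = 2)
F(A, E) = A*E
X(v) = 25/v (X(v) = (5*sqrt(25))/v = (5*5)/v = 25/v)
l(309) - X(F(-17, W)) = 103*sqrt(309) - 25/((-17*2)) = 103*sqrt(309) - 25/(-34) = 103*sqrt(309) - 25*(-1)/34 = 103*sqrt(309) - 1*(-25/34) = 103*sqrt(309) + 25/34 = 25/34 + 103*sqrt(309)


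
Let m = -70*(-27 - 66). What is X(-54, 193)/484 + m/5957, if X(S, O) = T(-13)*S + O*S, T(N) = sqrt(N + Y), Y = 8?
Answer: -4209501/205942 - 27*I*sqrt(5)/242 ≈ -20.44 - 0.24948*I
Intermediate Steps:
T(N) = sqrt(8 + N) (T(N) = sqrt(N + 8) = sqrt(8 + N))
X(S, O) = O*S + I*S*sqrt(5) (X(S, O) = sqrt(8 - 13)*S + O*S = sqrt(-5)*S + O*S = (I*sqrt(5))*S + O*S = I*S*sqrt(5) + O*S = O*S + I*S*sqrt(5))
m = 6510 (m = -70*(-93) = 6510)
X(-54, 193)/484 + m/5957 = -54*(193 + I*sqrt(5))/484 + 6510/5957 = (-10422 - 54*I*sqrt(5))*(1/484) + 6510*(1/5957) = (-5211/242 - 27*I*sqrt(5)/242) + 930/851 = -4209501/205942 - 27*I*sqrt(5)/242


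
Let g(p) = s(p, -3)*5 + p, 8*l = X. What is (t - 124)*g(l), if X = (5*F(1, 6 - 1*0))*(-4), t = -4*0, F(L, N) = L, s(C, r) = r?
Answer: 2170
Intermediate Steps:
t = 0
X = -20 (X = (5*1)*(-4) = 5*(-4) = -20)
l = -5/2 (l = (⅛)*(-20) = -5/2 ≈ -2.5000)
g(p) = -15 + p (g(p) = -3*5 + p = -15 + p)
(t - 124)*g(l) = (0 - 124)*(-15 - 5/2) = -124*(-35/2) = 2170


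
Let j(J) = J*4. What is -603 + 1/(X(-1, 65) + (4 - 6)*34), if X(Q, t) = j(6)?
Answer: -26533/44 ≈ -603.02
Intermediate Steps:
j(J) = 4*J
X(Q, t) = 24 (X(Q, t) = 4*6 = 24)
-603 + 1/(X(-1, 65) + (4 - 6)*34) = -603 + 1/(24 + (4 - 6)*34) = -603 + 1/(24 - 2*34) = -603 + 1/(24 - 68) = -603 + 1/(-44) = -603 - 1/44 = -26533/44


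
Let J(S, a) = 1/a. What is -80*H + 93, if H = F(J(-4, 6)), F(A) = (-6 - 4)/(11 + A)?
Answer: 11031/67 ≈ 164.64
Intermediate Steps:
F(A) = -10/(11 + A)
H = -60/67 (H = -10/(11 + 1/6) = -10/(11 + ⅙) = -10/67/6 = -10*6/67 = -60/67 ≈ -0.89552)
-80*H + 93 = -80*(-60/67) + 93 = 4800/67 + 93 = 11031/67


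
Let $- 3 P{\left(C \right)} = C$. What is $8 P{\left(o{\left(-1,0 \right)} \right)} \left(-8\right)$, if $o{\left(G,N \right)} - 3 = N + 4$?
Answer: $\frac{448}{3} \approx 149.33$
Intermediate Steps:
$o{\left(G,N \right)} = 7 + N$ ($o{\left(G,N \right)} = 3 + \left(N + 4\right) = 3 + \left(4 + N\right) = 7 + N$)
$P{\left(C \right)} = - \frac{C}{3}$
$8 P{\left(o{\left(-1,0 \right)} \right)} \left(-8\right) = 8 \left(- \frac{7 + 0}{3}\right) \left(-8\right) = 8 \left(\left(- \frac{1}{3}\right) 7\right) \left(-8\right) = 8 \left(- \frac{7}{3}\right) \left(-8\right) = \left(- \frac{56}{3}\right) \left(-8\right) = \frac{448}{3}$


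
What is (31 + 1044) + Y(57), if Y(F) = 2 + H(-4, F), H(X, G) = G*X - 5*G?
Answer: 564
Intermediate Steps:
H(X, G) = -5*G + G*X
Y(F) = 2 - 9*F (Y(F) = 2 + F*(-5 - 4) = 2 + F*(-9) = 2 - 9*F)
(31 + 1044) + Y(57) = (31 + 1044) + (2 - 9*57) = 1075 + (2 - 513) = 1075 - 511 = 564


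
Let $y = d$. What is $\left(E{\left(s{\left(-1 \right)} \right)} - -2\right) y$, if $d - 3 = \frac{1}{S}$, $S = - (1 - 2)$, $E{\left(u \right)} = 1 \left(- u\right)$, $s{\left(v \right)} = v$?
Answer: $12$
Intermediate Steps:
$E{\left(u \right)} = - u$
$S = 1$ ($S = \left(-1\right) \left(-1\right) = 1$)
$d = 4$ ($d = 3 + 1^{-1} = 3 + 1 = 4$)
$y = 4$
$\left(E{\left(s{\left(-1 \right)} \right)} - -2\right) y = \left(\left(-1\right) \left(-1\right) - -2\right) 4 = \left(1 + 2\right) 4 = 3 \cdot 4 = 12$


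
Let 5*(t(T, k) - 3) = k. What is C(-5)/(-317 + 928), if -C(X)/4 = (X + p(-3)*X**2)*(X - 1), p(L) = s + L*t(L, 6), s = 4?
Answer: -5280/611 ≈ -8.6416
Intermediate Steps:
t(T, k) = 3 + k/5
p(L) = 4 + 21*L/5 (p(L) = 4 + L*(3 + (1/5)*6) = 4 + L*(3 + 6/5) = 4 + L*(21/5) = 4 + 21*L/5)
C(X) = -4*(-1 + X)*(X - 43*X**2/5) (C(X) = -4*(X + (4 + (21/5)*(-3))*X**2)*(X - 1) = -4*(X + (4 - 63/5)*X**2)*(-1 + X) = -4*(X - 43*X**2/5)*(-1 + X) = -4*(-1 + X)*(X - 43*X**2/5))
C(-5)/(-317 + 928) = ((4/5)*(-5)*(5 - 48*(-5) + 43*(-5)**2))/(-317 + 928) = ((4/5)*(-5)*(5 + 240 + 43*25))/611 = ((4/5)*(-5)*(5 + 240 + 1075))*(1/611) = ((4/5)*(-5)*1320)*(1/611) = -5280*1/611 = -5280/611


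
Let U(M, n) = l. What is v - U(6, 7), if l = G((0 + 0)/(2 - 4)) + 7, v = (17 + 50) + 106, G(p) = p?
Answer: 166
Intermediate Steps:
v = 173 (v = 67 + 106 = 173)
l = 7 (l = (0 + 0)/(2 - 4) + 7 = 0/(-2) + 7 = 0*(-½) + 7 = 0 + 7 = 7)
U(M, n) = 7
v - U(6, 7) = 173 - 1*7 = 173 - 7 = 166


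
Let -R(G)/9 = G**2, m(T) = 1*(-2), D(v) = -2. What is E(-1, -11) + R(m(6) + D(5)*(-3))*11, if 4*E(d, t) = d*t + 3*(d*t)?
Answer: -1573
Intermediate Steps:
m(T) = -2
E(d, t) = d*t (E(d, t) = (d*t + 3*(d*t))/4 = (d*t + 3*d*t)/4 = (4*d*t)/4 = d*t)
R(G) = -9*G**2
E(-1, -11) + R(m(6) + D(5)*(-3))*11 = -1*(-11) - 9*(-2 - 2*(-3))**2*11 = 11 - 9*(-2 + 6)**2*11 = 11 - 9*4**2*11 = 11 - 9*16*11 = 11 - 144*11 = 11 - 1584 = -1573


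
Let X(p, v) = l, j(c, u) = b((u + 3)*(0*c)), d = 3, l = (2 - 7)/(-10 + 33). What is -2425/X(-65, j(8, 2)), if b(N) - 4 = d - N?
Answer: 11155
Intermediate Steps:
l = -5/23 ≈ -0.21739
b(N) = 7 - N (b(N) = 4 + (3 - N) = 7 - N)
j(c, u) = 7 (j(c, u) = 7 - (u + 3)*0*c = 7 - (3 + u)*0 = 7 - 1*0 = 7 + 0 = 7)
X(p, v) = -5/23
-2425/X(-65, j(8, 2)) = -2425/(-5/23) = -2425*(-23/5) = 11155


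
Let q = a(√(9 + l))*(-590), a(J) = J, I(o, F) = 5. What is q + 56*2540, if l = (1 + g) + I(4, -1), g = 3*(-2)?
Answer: 140470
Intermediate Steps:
g = -6
l = 0 (l = (1 - 6) + 5 = -5 + 5 = 0)
q = -1770 (q = √(9 + 0)*(-590) = √9*(-590) = 3*(-590) = -1770)
q + 56*2540 = -1770 + 56*2540 = -1770 + 142240 = 140470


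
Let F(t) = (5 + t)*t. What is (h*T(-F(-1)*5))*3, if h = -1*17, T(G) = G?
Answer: -1020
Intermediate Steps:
F(t) = t*(5 + t)
h = -17
(h*T(-F(-1)*5))*3 = -17*(-(-1)*(5 - 1))*5*3 = -17*(-(-1)*4)*5*3 = -17*(-1*(-4))*5*3 = -68*5*3 = -17*20*3 = -340*3 = -1020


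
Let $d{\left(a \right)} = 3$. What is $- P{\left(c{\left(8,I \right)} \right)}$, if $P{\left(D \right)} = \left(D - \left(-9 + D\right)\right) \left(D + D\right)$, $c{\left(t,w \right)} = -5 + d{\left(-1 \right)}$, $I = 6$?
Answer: $36$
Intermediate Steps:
$c{\left(t,w \right)} = -2$ ($c{\left(t,w \right)} = -5 + 3 = -2$)
$P{\left(D \right)} = 18 D$ ($P{\left(D \right)} = 9 \cdot 2 D = 18 D$)
$- P{\left(c{\left(8,I \right)} \right)} = - 18 \left(-2\right) = \left(-1\right) \left(-36\right) = 36$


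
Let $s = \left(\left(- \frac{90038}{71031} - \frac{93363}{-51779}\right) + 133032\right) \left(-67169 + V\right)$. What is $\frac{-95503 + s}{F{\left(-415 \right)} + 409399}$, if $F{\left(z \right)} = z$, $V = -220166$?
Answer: $- \frac{17573533127631141289}{188026005039327} \approx -93463.0$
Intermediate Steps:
$s = - \frac{140587913769214158365}{3677914149}$ ($s = \left(\left(- \frac{90038}{71031} - \frac{93363}{-51779}\right) + 133032\right) \left(-67169 - 220166\right) = \left(\left(\left(-90038\right) \frac{1}{71031} - - \frac{93363}{51779}\right) + 133032\right) \left(-287335\right) = \left(\left(- \frac{90038}{71031} + \frac{93363}{51779}\right) + 133032\right) \left(-287335\right) = \left(\frac{1969589651}{3677914149} + 133032\right) \left(-287335\right) = \frac{489282244659419}{3677914149} \left(-287335\right) = - \frac{140587913769214158365}{3677914149} \approx -3.8225 \cdot 10^{10}$)
$\frac{-95503 + s}{F{\left(-415 \right)} + 409399} = \frac{-95503 - \frac{140587913769214158365}{3677914149}}{-415 + 409399} = - \frac{140588265021049130312}{3677914149 \cdot 408984} = \left(- \frac{140588265021049130312}{3677914149}\right) \frac{1}{408984} = - \frac{17573533127631141289}{188026005039327}$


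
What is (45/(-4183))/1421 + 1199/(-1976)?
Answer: -7126996477/11745428968 ≈ -0.60679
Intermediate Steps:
(45/(-4183))/1421 + 1199/(-1976) = (45*(-1/4183))*(1/1421) + 1199*(-1/1976) = -45/4183*1/1421 - 1199/1976 = -45/5944043 - 1199/1976 = -7126996477/11745428968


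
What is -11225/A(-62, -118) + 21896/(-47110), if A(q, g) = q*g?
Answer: -49214349/24618340 ≈ -1.9991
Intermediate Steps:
A(q, g) = g*q
-11225/A(-62, -118) + 21896/(-47110) = -11225/((-118*(-62))) + 21896/(-47110) = -11225/7316 + 21896*(-1/47110) = -11225*1/7316 - 1564/3365 = -11225/7316 - 1564/3365 = -49214349/24618340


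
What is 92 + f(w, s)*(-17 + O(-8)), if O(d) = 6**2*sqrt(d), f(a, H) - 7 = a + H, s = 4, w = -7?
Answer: 24 + 288*I*sqrt(2) ≈ 24.0 + 407.29*I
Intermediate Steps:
f(a, H) = 7 + H + a (f(a, H) = 7 + (a + H) = 7 + (H + a) = 7 + H + a)
O(d) = 36*sqrt(d)
92 + f(w, s)*(-17 + O(-8)) = 92 + (7 + 4 - 7)*(-17 + 36*sqrt(-8)) = 92 + 4*(-17 + 36*(2*I*sqrt(2))) = 92 + 4*(-17 + 72*I*sqrt(2)) = 92 + (-68 + 288*I*sqrt(2)) = 24 + 288*I*sqrt(2)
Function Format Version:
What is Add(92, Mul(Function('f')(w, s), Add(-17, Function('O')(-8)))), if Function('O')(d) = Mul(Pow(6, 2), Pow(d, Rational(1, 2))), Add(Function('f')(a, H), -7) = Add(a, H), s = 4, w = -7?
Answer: Add(24, Mul(288, I, Pow(2, Rational(1, 2)))) ≈ Add(24.000, Mul(407.29, I))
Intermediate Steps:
Function('f')(a, H) = Add(7, H, a) (Function('f')(a, H) = Add(7, Add(a, H)) = Add(7, Add(H, a)) = Add(7, H, a))
Function('O')(d) = Mul(36, Pow(d, Rational(1, 2)))
Add(92, Mul(Function('f')(w, s), Add(-17, Function('O')(-8)))) = Add(92, Mul(Add(7, 4, -7), Add(-17, Mul(36, Pow(-8, Rational(1, 2)))))) = Add(92, Mul(4, Add(-17, Mul(36, Mul(2, I, Pow(2, Rational(1, 2))))))) = Add(92, Mul(4, Add(-17, Mul(72, I, Pow(2, Rational(1, 2)))))) = Add(92, Add(-68, Mul(288, I, Pow(2, Rational(1, 2))))) = Add(24, Mul(288, I, Pow(2, Rational(1, 2))))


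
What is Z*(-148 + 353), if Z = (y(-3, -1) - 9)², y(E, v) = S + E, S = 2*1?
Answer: 20500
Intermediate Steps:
S = 2
y(E, v) = 2 + E
Z = 100 (Z = ((2 - 3) - 9)² = (-1 - 9)² = (-10)² = 100)
Z*(-148 + 353) = 100*(-148 + 353) = 100*205 = 20500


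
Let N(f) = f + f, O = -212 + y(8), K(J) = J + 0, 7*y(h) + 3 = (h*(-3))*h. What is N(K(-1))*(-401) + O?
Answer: 3935/7 ≈ 562.14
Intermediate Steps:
y(h) = -3/7 - 3*h²/7 (y(h) = -3/7 + ((h*(-3))*h)/7 = -3/7 + ((-3*h)*h)/7 = -3/7 + (-3*h²)/7 = -3/7 - 3*h²/7)
K(J) = J
O = -1679/7 (O = -212 + (-3/7 - 3/7*8²) = -212 + (-3/7 - 3/7*64) = -212 + (-3/7 - 192/7) = -212 - 195/7 = -1679/7 ≈ -239.86)
N(f) = 2*f
N(K(-1))*(-401) + O = (2*(-1))*(-401) - 1679/7 = -2*(-401) - 1679/7 = 802 - 1679/7 = 3935/7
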